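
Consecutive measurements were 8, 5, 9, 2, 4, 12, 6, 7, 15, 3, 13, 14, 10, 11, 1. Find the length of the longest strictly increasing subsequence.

6

Let dp[i] be the length of the longest such subsequence ending at index i:
i:      1  2  3  4  5  6  7  8  9 10 11 12 13 14 15
a[i]:   8  5  9  2  4 12  6  7 15  3 13 14 10 11  1
dp:     1  1  2  1  2  3  3  4  5  2  5  6  5  6  1
Maximum dp value is 6.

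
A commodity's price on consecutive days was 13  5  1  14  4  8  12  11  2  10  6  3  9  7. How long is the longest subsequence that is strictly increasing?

Track the smallest tail for each achievable length (strict):
13 → extends → [13]
5 → replaces 13 → [5]
1 → replaces 5 → [1]
14 → extends → [1, 14]
4 → replaces 14 → [1, 4]
8 → extends → [1, 4, 8]
12 → extends → [1, 4, 8, 12]
11 → replaces 12 → [1, 4, 8, 11]
2 → replaces 4 → [1, 2, 8, 11]
10 → replaces 11 → [1, 2, 8, 10]
6 → replaces 8 → [1, 2, 6, 10]
3 → replaces 6 → [1, 2, 3, 10]
9 → replaces 10 → [1, 2, 3, 9]
7 → replaces 9 → [1, 2, 3, 7]
Four tails, so the longest strictly increasing subsequence has length 4 (e.g. 1, 4, 8, 12).

4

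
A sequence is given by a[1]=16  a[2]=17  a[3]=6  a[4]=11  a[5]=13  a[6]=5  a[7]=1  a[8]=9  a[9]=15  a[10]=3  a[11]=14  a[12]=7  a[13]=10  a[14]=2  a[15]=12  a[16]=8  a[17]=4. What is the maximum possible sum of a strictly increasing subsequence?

45

Let S[i] be the best sum of a strictly increasing subsequence ending at i:
i:      1  2  3  4  5  6  7  8  9 10 11 12 13 14 15 16 17
a[i]:  16 17  6 11 13  5  1  9 15  3 14  7 10  2 12  8  4
S:     16 33  6 17 30  5  1 15 45  4 44 13 25  3 37 21  8
Maximum is 45 (e.g. 6 + 11 + 13 + 15).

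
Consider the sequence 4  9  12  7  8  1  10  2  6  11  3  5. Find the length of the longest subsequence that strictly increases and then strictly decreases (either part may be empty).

inc[i] = longest strictly increasing subsequence ending at i; dec[i] = longest strictly decreasing subsequence starting at i:
i:      1  2  3  4  5  6  7  8  9 10 11 12
a[i]:   4  9 12  7  8  1 10  2  6 11  3  5
inc:    1  2  3  2  3  1  4  2  3  5  3  4
dec:    2  4  4  3  3  1  3  1  2  2  1  1
Best peak at i=3 (value 12): inc=3, dec=4, length 3+4−1 = 6.

6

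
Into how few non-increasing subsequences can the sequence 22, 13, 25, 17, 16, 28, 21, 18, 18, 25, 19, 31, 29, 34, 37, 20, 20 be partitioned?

7

Place each on the leftmost legal pile:
22 → new pile 1 (tops now [22])
13 → pile 1 (tops now [13])
25 → new pile 2 (tops now [13, 25])
17 → pile 2 (tops now [13, 17])
16 → pile 2 (tops now [13, 16])
28 → new pile 3 (tops now [13, 16, 28])
21 → pile 3 (tops now [13, 16, 21])
18 → pile 3 (tops now [13, 16, 18])
18 → pile 3 (tops now [13, 16, 18])
25 → new pile 4 (tops now [13, 16, 18, 25])
19 → pile 4 (tops now [13, 16, 18, 19])
31 → new pile 5 (tops now [13, 16, 18, 19, 31])
29 → pile 5 (tops now [13, 16, 18, 19, 29])
34 → new pile 6 (tops now [13, 16, 18, 19, 29, 34])
37 → new pile 7 (tops now [13, 16, 18, 19, 29, 34, 37])
20 → pile 5 (tops now [13, 16, 18, 19, 20, 34, 37])
20 → pile 5 (tops now [13, 16, 18, 19, 20, 34, 37])
Seven piles.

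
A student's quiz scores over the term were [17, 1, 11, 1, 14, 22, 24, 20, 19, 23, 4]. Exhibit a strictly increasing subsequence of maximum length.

1, 11, 14, 22, 24

Patience tails give the LIS length; then backtrack through the dp parents:
17 → extends → [17]
1 → replaces 17 → [1]
11 → extends → [1, 11]
1 → already a tail → [1, 11]
14 → extends → [1, 11, 14]
22 → extends → [1, 11, 14, 22]
24 → extends → [1, 11, 14, 22, 24]
20 → replaces 22 → [1, 11, 14, 20, 24]
19 → replaces 20 → [1, 11, 14, 19, 24]
23 → replaces 24 → [1, 11, 14, 19, 23]
4 → replaces 11 → [1, 4, 14, 19, 23]
Length 5; one witness is 1, 11, 14, 22, 24.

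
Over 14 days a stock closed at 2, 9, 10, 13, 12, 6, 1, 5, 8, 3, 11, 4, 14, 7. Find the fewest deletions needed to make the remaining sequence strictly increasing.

9

Fewest deletions = n − (longest strictly increasing subsequence).
i:      1  2  3  4  5  6  7  8  9 10 11 12 13 14
a[i]:   2  9 10 13 12  6  1  5  8  3 11  4 14  7
dp:     1  2  3  4  4  2  1  2  3  2  4  3  5  4
max dp = 5, so deletions = 14 − 5 = 9.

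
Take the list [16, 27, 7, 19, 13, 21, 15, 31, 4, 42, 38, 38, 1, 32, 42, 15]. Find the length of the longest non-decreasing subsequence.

7

Track the smallest tail for each achievable length (allowing ties):
16 → extends → [16]
27 → extends → [16, 27]
7 → replaces 16 → [7, 27]
19 → replaces 27 → [7, 19]
13 → replaces 19 → [7, 13]
21 → extends → [7, 13, 21]
15 → replaces 21 → [7, 13, 15]
31 → extends → [7, 13, 15, 31]
4 → replaces 7 → [4, 13, 15, 31]
42 → extends → [4, 13, 15, 31, 42]
38 → replaces 42 → [4, 13, 15, 31, 38]
38 → extends → [4, 13, 15, 31, 38, 38]
1 → replaces 4 → [1, 13, 15, 31, 38, 38]
32 → replaces 38 → [1, 13, 15, 31, 32, 38]
42 → extends → [1, 13, 15, 31, 32, 38, 42]
15 → replaces 31 → [1, 13, 15, 15, 32, 38, 42]
Seven tails, so the longest non-decreasing subsequence has length 7 (e.g. 16, 19, 21, 31, 38, 38, 42).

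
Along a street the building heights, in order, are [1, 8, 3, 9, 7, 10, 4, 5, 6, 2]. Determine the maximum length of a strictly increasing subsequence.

5

Let dp[i] be the length of the longest such subsequence ending at index i:
i:      1  2  3  4  5  6  7  8  9 10
a[i]:   1  8  3  9  7 10  4  5  6  2
dp:     1  2  2  3  3  4  3  4  5  2
Maximum dp value is 5.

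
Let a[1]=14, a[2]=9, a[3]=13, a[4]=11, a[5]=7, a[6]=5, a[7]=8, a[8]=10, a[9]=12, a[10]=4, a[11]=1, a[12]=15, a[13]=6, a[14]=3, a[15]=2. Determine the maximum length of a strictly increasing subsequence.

Track the smallest tail for each achievable length (strict):
14 → extends → [14]
9 → replaces 14 → [9]
13 → extends → [9, 13]
11 → replaces 13 → [9, 11]
7 → replaces 9 → [7, 11]
5 → replaces 7 → [5, 11]
8 → replaces 11 → [5, 8]
10 → extends → [5, 8, 10]
12 → extends → [5, 8, 10, 12]
4 → replaces 5 → [4, 8, 10, 12]
1 → replaces 4 → [1, 8, 10, 12]
15 → extends → [1, 8, 10, 12, 15]
6 → replaces 8 → [1, 6, 10, 12, 15]
3 → replaces 6 → [1, 3, 10, 12, 15]
2 → replaces 3 → [1, 2, 10, 12, 15]
Five tails, so the longest strictly increasing subsequence has length 5 (e.g. 7, 8, 10, 12, 15).

5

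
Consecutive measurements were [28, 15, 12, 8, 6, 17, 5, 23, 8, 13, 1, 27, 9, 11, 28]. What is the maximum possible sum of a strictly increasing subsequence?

Let S[i] be the best sum of a strictly increasing subsequence ending at i:
i:       1   2   3   4   5   6   7   8   9  10  11  12  13  14  15
a[i]:   28  15  12   8   6  17   5  23   8  13   1  27   9  11  28
S:      28  15  12   8   6  32   5  55  14  27   1  82  23  34 110
Maximum is 110 (e.g. 15 + 17 + 23 + 27 + 28).

110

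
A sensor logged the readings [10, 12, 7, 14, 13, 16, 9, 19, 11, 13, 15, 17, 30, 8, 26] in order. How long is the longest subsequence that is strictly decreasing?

4

Let dp[i] be the longest strictly decreasing subsequence ending at i:
i:      1  2  3  4  5  6  7  8  9 10 11 12 13 14 15
a[i]:  10 12  7 14 13 16  9 19 11 13 15 17 30  8 26
dp:     1  1  2  1  2  1  3  1  3  2  2  2  1  4  2
Maximum is 4.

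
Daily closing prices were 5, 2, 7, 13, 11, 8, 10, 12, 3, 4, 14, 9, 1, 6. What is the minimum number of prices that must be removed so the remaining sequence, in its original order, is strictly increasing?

Fewest deletions = n − (longest strictly increasing subsequence).
i:      1  2  3  4  5  6  7  8  9 10 11 12 13 14
a[i]:   5  2  7 13 11  8 10 12  3  4 14  9  1  6
dp:     1  1  2  3  3  3  4  5  2  3  6  4  1  4
max dp = 6, so deletions = 14 − 6 = 8.

8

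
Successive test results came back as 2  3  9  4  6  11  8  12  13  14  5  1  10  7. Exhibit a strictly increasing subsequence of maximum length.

Patience tails give the LIS length; then backtrack through the dp parents:
2 → extends → [2]
3 → extends → [2, 3]
9 → extends → [2, 3, 9]
4 → replaces 9 → [2, 3, 4]
6 → extends → [2, 3, 4, 6]
11 → extends → [2, 3, 4, 6, 11]
8 → replaces 11 → [2, 3, 4, 6, 8]
12 → extends → [2, 3, 4, 6, 8, 12]
13 → extends → [2, 3, 4, 6, 8, 12, 13]
14 → extends → [2, 3, 4, 6, 8, 12, 13, 14]
5 → replaces 6 → [2, 3, 4, 5, 8, 12, 13, 14]
1 → replaces 2 → [1, 3, 4, 5, 8, 12, 13, 14]
10 → replaces 12 → [1, 3, 4, 5, 8, 10, 13, 14]
7 → replaces 8 → [1, 3, 4, 5, 7, 10, 13, 14]
Length 8; one witness is 2, 3, 4, 6, 11, 12, 13, 14.

2, 3, 4, 6, 11, 12, 13, 14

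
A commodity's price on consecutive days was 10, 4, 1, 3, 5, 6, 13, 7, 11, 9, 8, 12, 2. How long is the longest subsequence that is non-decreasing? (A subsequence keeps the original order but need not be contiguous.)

Let dp[i] be the length of the longest such subsequence ending at index i:
i:      1  2  3  4  5  6  7  8  9 10 11 12 13
a[i]:  10  4  1  3  5  6 13  7 11  9  8 12  2
dp:     1  1  1  2  3  4  5  5  6  6  6  7  2
Maximum dp value is 7.

7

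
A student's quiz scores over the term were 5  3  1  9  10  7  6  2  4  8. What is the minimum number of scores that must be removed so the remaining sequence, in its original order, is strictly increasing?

Fewest deletions = n − (longest strictly increasing subsequence).
i:      1  2  3  4  5  6  7  8  9 10
a[i]:   5  3  1  9 10  7  6  2  4  8
dp:     1  1  1  2  3  2  2  2  3  4
max dp = 4, so deletions = 10 − 4 = 6.

6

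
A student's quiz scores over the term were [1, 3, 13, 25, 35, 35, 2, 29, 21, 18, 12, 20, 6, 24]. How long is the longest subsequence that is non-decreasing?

6

Let dp[i] be the length of the longest such subsequence ending at index i:
i:      1  2  3  4  5  6  7  8  9 10 11 12 13 14
a[i]:   1  3 13 25 35 35  2 29 21 18 12 20  6 24
dp:     1  2  3  4  5  6  2  5  4  4  3  5  3  6
Maximum dp value is 6.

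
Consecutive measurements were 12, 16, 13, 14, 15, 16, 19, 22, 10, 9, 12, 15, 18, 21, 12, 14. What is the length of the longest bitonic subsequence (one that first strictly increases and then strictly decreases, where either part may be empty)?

inc[i] = longest strictly increasing subsequence ending at i; dec[i] = longest strictly decreasing subsequence starting at i:
i:      1  2  3  4  5  6  7  8  9 10 11 12 13 14 15 16
a[i]:  12 16 13 14 15 16 19 22 10  9 12 15 18 21 12 14
inc:    1  2  2  3  4  5  6  7  1  1  2  4  6  7  2  3
dec:    3  4  3  3  3  3  3  3  2  1  1  2  2  2  1  1
Best peak at i=8 (value 22): inc=7, dec=3, length 7+3−1 = 9.

9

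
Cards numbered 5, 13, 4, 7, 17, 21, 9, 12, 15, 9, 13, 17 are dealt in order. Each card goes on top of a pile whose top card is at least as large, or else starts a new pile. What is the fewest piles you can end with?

6

Place each on the leftmost legal pile:
5 → new pile 1 (tops now [5])
13 → new pile 2 (tops now [5, 13])
4 → pile 1 (tops now [4, 13])
7 → pile 2 (tops now [4, 7])
17 → new pile 3 (tops now [4, 7, 17])
21 → new pile 4 (tops now [4, 7, 17, 21])
9 → pile 3 (tops now [4, 7, 9, 21])
12 → pile 4 (tops now [4, 7, 9, 12])
15 → new pile 5 (tops now [4, 7, 9, 12, 15])
9 → pile 3 (tops now [4, 7, 9, 12, 15])
13 → pile 5 (tops now [4, 7, 9, 12, 13])
17 → new pile 6 (tops now [4, 7, 9, 12, 13, 17])
Six piles.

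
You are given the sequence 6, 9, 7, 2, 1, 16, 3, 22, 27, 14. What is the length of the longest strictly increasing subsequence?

5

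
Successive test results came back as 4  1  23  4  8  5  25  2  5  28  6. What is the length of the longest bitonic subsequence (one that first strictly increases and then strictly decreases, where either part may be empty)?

inc[i] = longest strictly increasing subsequence ending at i; dec[i] = longest strictly decreasing subsequence starting at i:
i:      1  2  3  4  5  6  7  8  9 10 11
a[i]:   4  1 23  4  8  5 25  2  5 28  6
inc:    1  1  2  2  3  3  4  2  3  5  4
dec:    2  1  4  2  3  2  2  1  1  2  1
Best peak at i=10 (value 28): inc=5, dec=2, length 5+2−1 = 6.

6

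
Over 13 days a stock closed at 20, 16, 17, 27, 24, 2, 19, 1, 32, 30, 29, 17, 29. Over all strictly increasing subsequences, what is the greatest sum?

Let S[i] be the best sum of a strictly increasing subsequence ending at i:
i:      1  2  3  4  5  6  7  8  9 10 11 12 13
a[i]:  20 16 17 27 24  2 19  1 32 30 29 17 29
S:     20 16 33 60 57  2 52  1 92 90 89 33 89
Maximum is 92 (e.g. 16 + 17 + 27 + 32).

92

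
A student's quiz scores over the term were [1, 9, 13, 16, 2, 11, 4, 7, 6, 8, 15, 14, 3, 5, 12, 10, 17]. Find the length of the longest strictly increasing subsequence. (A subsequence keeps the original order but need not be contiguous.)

7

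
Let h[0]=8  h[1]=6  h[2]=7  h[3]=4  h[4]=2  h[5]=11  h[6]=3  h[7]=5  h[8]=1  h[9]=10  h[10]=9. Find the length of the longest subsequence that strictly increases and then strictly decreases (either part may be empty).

5

inc[i] = longest strictly increasing subsequence ending at i; dec[i] = longest strictly decreasing subsequence starting at i:
i:      0  1  2  3  4  5  6  7  8  9 10
h[i]:   8  6  7  4  2 11  3  5  1 10  9
inc:    1  1  2  1  1  3  2  3  1  4  4
dec:    5  4  4  3  2  3  2  2  1  2  1
Best peak at i=0 (value 8): inc=1, dec=5, length 1+5−1 = 5.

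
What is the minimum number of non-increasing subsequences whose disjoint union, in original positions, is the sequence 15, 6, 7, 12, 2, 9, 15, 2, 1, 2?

The minimum number of non-increasing subsequences covering a sequence equals the length of its longest strictly increasing subsequence.
LIS length is 4 (e.g. 6, 7, 12, 15), so 4 piles are needed.

4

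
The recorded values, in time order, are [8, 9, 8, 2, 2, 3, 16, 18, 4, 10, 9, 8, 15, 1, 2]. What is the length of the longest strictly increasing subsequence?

5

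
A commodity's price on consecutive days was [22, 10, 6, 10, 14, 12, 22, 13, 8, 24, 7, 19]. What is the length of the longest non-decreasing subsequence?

Let dp[i] be the length of the longest such subsequence ending at index i:
i:      1  2  3  4  5  6  7  8  9 10 11 12
a[i]:  22 10  6 10 14 12 22 13  8 24  7 19
dp:     1  1  1  2  3  3  4  4  2  5  2  5
Maximum dp value is 5.

5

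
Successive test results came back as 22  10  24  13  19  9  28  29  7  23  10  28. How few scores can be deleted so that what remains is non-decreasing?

Fewest deletions = n − (longest non-decreasing subsequence).
Patience tails:
22 → extends → [22]
10 → replaces 22 → [10]
24 → extends → [10, 24]
13 → replaces 24 → [10, 13]
19 → extends → [10, 13, 19]
9 → replaces 10 → [9, 13, 19]
28 → extends → [9, 13, 19, 28]
29 → extends → [9, 13, 19, 28, 29]
7 → replaces 9 → [7, 13, 19, 28, 29]
23 → replaces 28 → [7, 13, 19, 23, 29]
10 → replaces 13 → [7, 10, 19, 23, 29]
28 → replaces 29 → [7, 10, 19, 23, 28]
Longest non-decreasing subsequence has length 5, so deletions = 12 − 5 = 7.

7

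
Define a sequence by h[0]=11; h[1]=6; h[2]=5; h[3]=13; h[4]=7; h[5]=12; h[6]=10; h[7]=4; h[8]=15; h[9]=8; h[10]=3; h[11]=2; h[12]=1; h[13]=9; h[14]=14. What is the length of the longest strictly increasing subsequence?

5

Track the smallest tail for each achievable length (strict):
11 → extends → [11]
6 → replaces 11 → [6]
5 → replaces 6 → [5]
13 → extends → [5, 13]
7 → replaces 13 → [5, 7]
12 → extends → [5, 7, 12]
10 → replaces 12 → [5, 7, 10]
4 → replaces 5 → [4, 7, 10]
15 → extends → [4, 7, 10, 15]
8 → replaces 10 → [4, 7, 8, 15]
3 → replaces 4 → [3, 7, 8, 15]
2 → replaces 3 → [2, 7, 8, 15]
1 → replaces 2 → [1, 7, 8, 15]
9 → replaces 15 → [1, 7, 8, 9]
14 → extends → [1, 7, 8, 9, 14]
Five tails, so the longest strictly increasing subsequence has length 5 (e.g. 6, 7, 8, 9, 14).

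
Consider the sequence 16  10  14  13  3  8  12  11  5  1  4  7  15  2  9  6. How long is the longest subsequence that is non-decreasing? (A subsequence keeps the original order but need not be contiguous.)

4

Let dp[i] be the length of the longest such subsequence ending at index i:
i:      1  2  3  4  5  6  7  8  9 10 11 12 13 14 15 16
a[i]:  16 10 14 13  3  8 12 11  5  1  4  7 15  2  9  6
dp:     1  1  2  2  1  2  3  3  2  1  2  3  4  2  4  3
Maximum dp value is 4.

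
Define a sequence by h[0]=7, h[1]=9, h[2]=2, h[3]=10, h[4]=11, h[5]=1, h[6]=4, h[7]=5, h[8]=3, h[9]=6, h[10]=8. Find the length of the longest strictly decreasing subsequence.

3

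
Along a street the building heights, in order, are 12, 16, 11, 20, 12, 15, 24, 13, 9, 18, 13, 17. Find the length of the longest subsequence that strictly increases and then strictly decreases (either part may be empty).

6

inc[i] = longest strictly increasing subsequence ending at i; dec[i] = longest strictly decreasing subsequence starting at i:
i:      1  2  3  4  5  6  7  8  9 10 11 12
a[i]:  12 16 11 20 12 15 24 13  9 18 13 17
inc:    1  2  1  3  2  3  4  3  1  4  3  4
dec:    3  4  2  4  2  3  3  2  1  2  1  1
Best peak at i=4 (value 20): inc=3, dec=4, length 3+4−1 = 6.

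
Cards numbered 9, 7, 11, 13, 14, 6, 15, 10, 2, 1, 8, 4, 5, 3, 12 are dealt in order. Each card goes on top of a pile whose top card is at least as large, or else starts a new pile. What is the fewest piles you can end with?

5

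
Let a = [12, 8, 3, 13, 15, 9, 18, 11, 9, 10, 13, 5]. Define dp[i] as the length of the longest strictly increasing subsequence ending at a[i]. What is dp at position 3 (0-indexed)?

2

dp[i] = 1 + max{dp[j] : j<i, a[j]<a[i]} (or 1 if no such j):
i:      0  1  2  3  4  5  6  7  8  9 10 11
a[i]:  12  8  3 13 15  9 18 11  9 10 13  5
dp:     1  1  1  2  3  2  4  3  2  3  4  2
At index 3 the value is 2.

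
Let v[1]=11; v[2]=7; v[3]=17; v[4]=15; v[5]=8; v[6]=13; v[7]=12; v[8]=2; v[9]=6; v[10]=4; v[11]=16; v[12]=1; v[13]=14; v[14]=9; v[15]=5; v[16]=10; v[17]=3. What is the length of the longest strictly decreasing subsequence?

7

Let dp[i] be the longest strictly decreasing subsequence ending at i:
i:      1  2  3  4  5  6  7  8  9 10 11 12 13 14 15 16 17
v[i]:  11  7 17 15  8 13 12  2  6  4 16  1 14  9  5 10  3
dp:     1  2  1  2  3  3  4  5  5  6  2  7  3  5  6  5  7
Maximum is 7.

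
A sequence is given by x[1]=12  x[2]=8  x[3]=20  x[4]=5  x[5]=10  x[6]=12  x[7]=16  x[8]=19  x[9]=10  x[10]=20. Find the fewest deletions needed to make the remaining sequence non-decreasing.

Fewest deletions = n − (longest non-decreasing subsequence).
Patience tails:
12 → extends → [12]
8 → replaces 12 → [8]
20 → extends → [8, 20]
5 → replaces 8 → [5, 20]
10 → replaces 20 → [5, 10]
12 → extends → [5, 10, 12]
16 → extends → [5, 10, 12, 16]
19 → extends → [5, 10, 12, 16, 19]
10 → replaces 12 → [5, 10, 10, 16, 19]
20 → extends → [5, 10, 10, 16, 19, 20]
Longest non-decreasing subsequence has length 6, so deletions = 10 − 6 = 4.

4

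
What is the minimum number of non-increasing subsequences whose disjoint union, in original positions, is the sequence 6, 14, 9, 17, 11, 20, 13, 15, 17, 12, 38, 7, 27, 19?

The minimum number of non-increasing subsequences covering a sequence equals the length of its longest strictly increasing subsequence.
LIS length is 7 (e.g. 6, 9, 11, 13, 15, 17, 38), so 7 piles are needed.

7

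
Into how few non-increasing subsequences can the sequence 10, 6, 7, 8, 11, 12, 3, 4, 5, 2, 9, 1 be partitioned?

Place each on the leftmost legal pile:
10 → new pile 1 (tops now [10])
6 → pile 1 (tops now [6])
7 → new pile 2 (tops now [6, 7])
8 → new pile 3 (tops now [6, 7, 8])
11 → new pile 4 (tops now [6, 7, 8, 11])
12 → new pile 5 (tops now [6, 7, 8, 11, 12])
3 → pile 1 (tops now [3, 7, 8, 11, 12])
4 → pile 2 (tops now [3, 4, 8, 11, 12])
5 → pile 3 (tops now [3, 4, 5, 11, 12])
2 → pile 1 (tops now [2, 4, 5, 11, 12])
9 → pile 4 (tops now [2, 4, 5, 9, 12])
1 → pile 1 (tops now [1, 4, 5, 9, 12])
Five piles.

5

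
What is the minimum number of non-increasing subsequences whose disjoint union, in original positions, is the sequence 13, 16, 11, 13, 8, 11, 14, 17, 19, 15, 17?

Place each on the leftmost legal pile:
13 → new pile 1 (tops now [13])
16 → new pile 2 (tops now [13, 16])
11 → pile 1 (tops now [11, 16])
13 → pile 2 (tops now [11, 13])
8 → pile 1 (tops now [8, 13])
11 → pile 2 (tops now [8, 11])
14 → new pile 3 (tops now [8, 11, 14])
17 → new pile 4 (tops now [8, 11, 14, 17])
19 → new pile 5 (tops now [8, 11, 14, 17, 19])
15 → pile 4 (tops now [8, 11, 14, 15, 19])
17 → pile 5 (tops now [8, 11, 14, 15, 17])
Five piles.

5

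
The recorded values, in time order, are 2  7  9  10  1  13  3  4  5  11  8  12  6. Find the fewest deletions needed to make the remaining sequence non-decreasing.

7

Fewest deletions = n − (longest non-decreasing subsequence).
i:      1  2  3  4  5  6  7  8  9 10 11 12 13
a[i]:   2  7  9 10  1 13  3  4  5 11  8 12  6
dp:     1  2  3  4  1  5  2  3  4  5  5  6  5
max dp = 6, so deletions = 13 − 6 = 7.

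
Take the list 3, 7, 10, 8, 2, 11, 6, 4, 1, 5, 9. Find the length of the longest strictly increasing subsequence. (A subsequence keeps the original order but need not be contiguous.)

Track the smallest tail for each achievable length (strict):
3 → extends → [3]
7 → extends → [3, 7]
10 → extends → [3, 7, 10]
8 → replaces 10 → [3, 7, 8]
2 → replaces 3 → [2, 7, 8]
11 → extends → [2, 7, 8, 11]
6 → replaces 7 → [2, 6, 8, 11]
4 → replaces 6 → [2, 4, 8, 11]
1 → replaces 2 → [1, 4, 8, 11]
5 → replaces 8 → [1, 4, 5, 11]
9 → replaces 11 → [1, 4, 5, 9]
Four tails, so the longest strictly increasing subsequence has length 4 (e.g. 3, 7, 10, 11).

4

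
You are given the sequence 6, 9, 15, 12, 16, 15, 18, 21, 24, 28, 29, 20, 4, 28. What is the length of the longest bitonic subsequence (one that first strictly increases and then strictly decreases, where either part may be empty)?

11

inc[i] = longest strictly increasing subsequence ending at i; dec[i] = longest strictly decreasing subsequence starting at i:
i:      1  2  3  4  5  6  7  8  9 10 11 12 13 14
a[i]:   6  9 15 12 16 15 18 21 24 28 29 20  4 28
inc:    1  2  3  3  4  4  5  6  7  8  9  6  1  8
dec:    2  2  3  2  3  2  2  3  3  3  3  2  1  1
Best peak at i=11 (value 29): inc=9, dec=3, length 9+3−1 = 11.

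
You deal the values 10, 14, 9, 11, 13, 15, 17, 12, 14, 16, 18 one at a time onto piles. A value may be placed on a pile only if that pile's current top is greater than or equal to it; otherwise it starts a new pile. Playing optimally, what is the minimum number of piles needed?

The minimum number of non-increasing subsequences covering a sequence equals the length of its longest strictly increasing subsequence.
LIS length is 6 (e.g. 10, 11, 13, 15, 17, 18), so 6 piles are needed.

6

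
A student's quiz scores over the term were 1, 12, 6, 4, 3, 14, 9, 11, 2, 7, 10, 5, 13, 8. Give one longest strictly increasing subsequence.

1, 6, 9, 11, 13

Patience tails give the LIS length; then backtrack through the dp parents:
1 → extends → [1]
12 → extends → [1, 12]
6 → replaces 12 → [1, 6]
4 → replaces 6 → [1, 4]
3 → replaces 4 → [1, 3]
14 → extends → [1, 3, 14]
9 → replaces 14 → [1, 3, 9]
11 → extends → [1, 3, 9, 11]
2 → replaces 3 → [1, 2, 9, 11]
7 → replaces 9 → [1, 2, 7, 11]
10 → replaces 11 → [1, 2, 7, 10]
5 → replaces 7 → [1, 2, 5, 10]
13 → extends → [1, 2, 5, 10, 13]
8 → replaces 10 → [1, 2, 5, 8, 13]
Length 5; one witness is 1, 6, 9, 11, 13.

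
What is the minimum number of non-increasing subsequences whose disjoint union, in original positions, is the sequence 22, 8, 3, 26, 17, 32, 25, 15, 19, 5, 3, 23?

4

Place each on the leftmost legal pile:
22 → new pile 1 (tops now [22])
8 → pile 1 (tops now [8])
3 → pile 1 (tops now [3])
26 → new pile 2 (tops now [3, 26])
17 → pile 2 (tops now [3, 17])
32 → new pile 3 (tops now [3, 17, 32])
25 → pile 3 (tops now [3, 17, 25])
15 → pile 2 (tops now [3, 15, 25])
19 → pile 3 (tops now [3, 15, 19])
5 → pile 2 (tops now [3, 5, 19])
3 → pile 1 (tops now [3, 5, 19])
23 → new pile 4 (tops now [3, 5, 19, 23])
Four piles.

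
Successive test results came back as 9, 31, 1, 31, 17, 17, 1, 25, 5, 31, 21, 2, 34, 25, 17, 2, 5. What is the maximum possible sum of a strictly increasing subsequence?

Let S[i] be the best sum of a strictly increasing subsequence ending at i:
i:       1   2   3   4   5   6   7   8   9  10  11  12  13  14  15  16  17
a[i]:    9  31   1  31  17  17   1  25   5  31  21   2  34  25  17   2   5
S:       9  40   1  40  26  26   1  51   6  82  47   3 116  72  26   3   8
Maximum is 116 (e.g. 9 + 17 + 25 + 31 + 34).

116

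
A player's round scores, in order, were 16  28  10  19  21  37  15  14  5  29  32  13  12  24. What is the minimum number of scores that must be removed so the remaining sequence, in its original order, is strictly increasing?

9

Fewest deletions = n − (longest strictly increasing subsequence).
Patience tails:
16 → extends → [16]
28 → extends → [16, 28]
10 → replaces 16 → [10, 28]
19 → replaces 28 → [10, 19]
21 → extends → [10, 19, 21]
37 → extends → [10, 19, 21, 37]
15 → replaces 19 → [10, 15, 21, 37]
14 → replaces 15 → [10, 14, 21, 37]
5 → replaces 10 → [5, 14, 21, 37]
29 → replaces 37 → [5, 14, 21, 29]
32 → extends → [5, 14, 21, 29, 32]
13 → replaces 14 → [5, 13, 21, 29, 32]
12 → replaces 13 → [5, 12, 21, 29, 32]
24 → replaces 29 → [5, 12, 21, 24, 32]
Longest strictly increasing subsequence has length 5, so deletions = 14 − 5 = 9.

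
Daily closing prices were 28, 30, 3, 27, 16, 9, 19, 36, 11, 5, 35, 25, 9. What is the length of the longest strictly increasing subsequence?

Track the smallest tail for each achievable length (strict):
28 → extends → [28]
30 → extends → [28, 30]
3 → replaces 28 → [3, 30]
27 → replaces 30 → [3, 27]
16 → replaces 27 → [3, 16]
9 → replaces 16 → [3, 9]
19 → extends → [3, 9, 19]
36 → extends → [3, 9, 19, 36]
11 → replaces 19 → [3, 9, 11, 36]
5 → replaces 9 → [3, 5, 11, 36]
35 → replaces 36 → [3, 5, 11, 35]
25 → replaces 35 → [3, 5, 11, 25]
9 → replaces 11 → [3, 5, 9, 25]
Four tails, so the longest strictly increasing subsequence has length 4 (e.g. 3, 16, 19, 36).

4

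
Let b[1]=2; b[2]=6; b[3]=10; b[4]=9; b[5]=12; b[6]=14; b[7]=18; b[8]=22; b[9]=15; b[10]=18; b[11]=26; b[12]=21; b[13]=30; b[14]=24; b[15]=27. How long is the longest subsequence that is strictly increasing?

Let dp[i] be the length of the longest such subsequence ending at index i:
i:      1  2  3  4  5  6  7  8  9 10 11 12 13 14 15
b[i]:   2  6 10  9 12 14 18 22 15 18 26 21 30 24 27
dp:     1  2  3  3  4  5  6  7  6  7  8  8  9  9 10
Maximum dp value is 10.

10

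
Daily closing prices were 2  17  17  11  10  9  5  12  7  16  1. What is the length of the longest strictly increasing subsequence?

Let dp[i] be the length of the longest such subsequence ending at index i:
i:      1  2  3  4  5  6  7  8  9 10 11
a[i]:   2 17 17 11 10  9  5 12  7 16  1
dp:     1  2  2  2  2  2  2  3  3  4  1
Maximum dp value is 4.

4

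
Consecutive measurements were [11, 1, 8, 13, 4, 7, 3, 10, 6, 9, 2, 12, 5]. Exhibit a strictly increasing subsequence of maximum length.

1, 4, 7, 10, 12

Patience tails give the LIS length; then backtrack through the dp parents:
11 → extends → [11]
1 → replaces 11 → [1]
8 → extends → [1, 8]
13 → extends → [1, 8, 13]
4 → replaces 8 → [1, 4, 13]
7 → replaces 13 → [1, 4, 7]
3 → replaces 4 → [1, 3, 7]
10 → extends → [1, 3, 7, 10]
6 → replaces 7 → [1, 3, 6, 10]
9 → replaces 10 → [1, 3, 6, 9]
2 → replaces 3 → [1, 2, 6, 9]
12 → extends → [1, 2, 6, 9, 12]
5 → replaces 6 → [1, 2, 5, 9, 12]
Length 5; one witness is 1, 4, 7, 10, 12.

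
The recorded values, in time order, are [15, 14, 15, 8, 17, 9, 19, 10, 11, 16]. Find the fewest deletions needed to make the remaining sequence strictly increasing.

5

Fewest deletions = n − (longest strictly increasing subsequence).
i:      1  2  3  4  5  6  7  8  9 10
a[i]:  15 14 15  8 17  9 19 10 11 16
dp:     1  1  2  1  3  2  4  3  4  5
max dp = 5, so deletions = 10 − 5 = 5.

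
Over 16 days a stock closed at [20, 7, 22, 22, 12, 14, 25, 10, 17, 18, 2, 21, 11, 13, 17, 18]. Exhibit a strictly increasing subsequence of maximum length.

7, 12, 14, 17, 18, 21

Patience tails give the LIS length; then backtrack through the dp parents:
20 → extends → [20]
7 → replaces 20 → [7]
22 → extends → [7, 22]
22 → already a tail → [7, 22]
12 → replaces 22 → [7, 12]
14 → extends → [7, 12, 14]
25 → extends → [7, 12, 14, 25]
10 → replaces 12 → [7, 10, 14, 25]
17 → replaces 25 → [7, 10, 14, 17]
18 → extends → [7, 10, 14, 17, 18]
2 → replaces 7 → [2, 10, 14, 17, 18]
21 → extends → [2, 10, 14, 17, 18, 21]
11 → replaces 14 → [2, 10, 11, 17, 18, 21]
13 → replaces 17 → [2, 10, 11, 13, 18, 21]
17 → replaces 18 → [2, 10, 11, 13, 17, 21]
18 → replaces 21 → [2, 10, 11, 13, 17, 18]
Length 6; one witness is 7, 12, 14, 17, 18, 21.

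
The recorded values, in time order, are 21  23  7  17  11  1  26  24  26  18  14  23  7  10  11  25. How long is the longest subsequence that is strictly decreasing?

Negate each value so 'decreasing' becomes 'increasing', then run patience tails on the negated sequence:
-21 → extends → [-21]
-23 → replaces -21 → [-23]
-7 → extends → [-23, -7]
-17 → replaces -7 → [-23, -17]
-11 → extends → [-23, -17, -11]
-1 → extends → [-23, -17, -11, -1]
-26 → replaces -23 → [-26, -17, -11, -1]
-24 → replaces -17 → [-26, -24, -11, -1]
-26 → already a tail → [-26, -24, -11, -1]
-18 → replaces -11 → [-26, -24, -18, -1]
-14 → replaces -1 → [-26, -24, -18, -14]
-23 → replaces -18 → [-26, -24, -23, -14]
-7 → extends → [-26, -24, -23, -14, -7]
-10 → replaces -7 → [-26, -24, -23, -14, -10]
-11 → replaces -10 → [-26, -24, -23, -14, -11]
-25 → replaces -24 → [-26, -25, -23, -14, -11]
Five tails, so the longest strictly decreasing subsequence of the original has length 5.

5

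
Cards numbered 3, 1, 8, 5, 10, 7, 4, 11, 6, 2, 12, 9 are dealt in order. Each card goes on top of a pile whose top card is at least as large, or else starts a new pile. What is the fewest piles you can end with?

Place each on the leftmost legal pile:
3 → new pile 1 (tops now [3])
1 → pile 1 (tops now [1])
8 → new pile 2 (tops now [1, 8])
5 → pile 2 (tops now [1, 5])
10 → new pile 3 (tops now [1, 5, 10])
7 → pile 3 (tops now [1, 5, 7])
4 → pile 2 (tops now [1, 4, 7])
11 → new pile 4 (tops now [1, 4, 7, 11])
6 → pile 3 (tops now [1, 4, 6, 11])
2 → pile 2 (tops now [1, 2, 6, 11])
12 → new pile 5 (tops now [1, 2, 6, 11, 12])
9 → pile 4 (tops now [1, 2, 6, 9, 12])
Five piles.

5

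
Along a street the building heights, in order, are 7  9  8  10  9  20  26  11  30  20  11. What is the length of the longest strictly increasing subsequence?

6

Let dp[i] be the length of the longest such subsequence ending at index i:
i:      1  2  3  4  5  6  7  8  9 10 11
a[i]:   7  9  8 10  9 20 26 11 30 20 11
dp:     1  2  2  3  3  4  5  4  6  5  4
Maximum dp value is 6.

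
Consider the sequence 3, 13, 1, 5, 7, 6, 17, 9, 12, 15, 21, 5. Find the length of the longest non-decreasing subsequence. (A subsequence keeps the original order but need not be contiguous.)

7

Let dp[i] be the length of the longest such subsequence ending at index i:
i:      1  2  3  4  5  6  7  8  9 10 11 12
a[i]:   3 13  1  5  7  6 17  9 12 15 21  5
dp:     1  2  1  2  3  3  4  4  5  6  7  3
Maximum dp value is 7.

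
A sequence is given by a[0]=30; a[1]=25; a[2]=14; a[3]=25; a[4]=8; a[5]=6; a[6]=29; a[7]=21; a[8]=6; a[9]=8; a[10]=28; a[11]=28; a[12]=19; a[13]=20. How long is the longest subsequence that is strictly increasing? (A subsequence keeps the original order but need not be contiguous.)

Let dp[i] be the length of the longest such subsequence ending at index i:
i:      0  1  2  3  4  5  6  7  8  9 10 11 12 13
a[i]:  30 25 14 25  8  6 29 21  6  8 28 28 19 20
dp:     1  1  1  2  1  1  3  2  1  2  3  3  3  4
Maximum dp value is 4.

4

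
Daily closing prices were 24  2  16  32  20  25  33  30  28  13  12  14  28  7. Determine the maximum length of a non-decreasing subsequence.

Let dp[i] be the length of the longest such subsequence ending at index i:
i:      1  2  3  4  5  6  7  8  9 10 11 12 13 14
a[i]:  24  2 16 32 20 25 33 30 28 13 12 14 28  7
dp:     1  1  2  3  3  4  5  5  5  2  2  3  6  2
Maximum dp value is 6.

6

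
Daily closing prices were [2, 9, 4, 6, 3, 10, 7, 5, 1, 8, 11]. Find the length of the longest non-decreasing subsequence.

6

Let dp[i] be the length of the longest such subsequence ending at index i:
i:      1  2  3  4  5  6  7  8  9 10 11
a[i]:   2  9  4  6  3 10  7  5  1  8 11
dp:     1  2  2  3  2  4  4  3  1  5  6
Maximum dp value is 6.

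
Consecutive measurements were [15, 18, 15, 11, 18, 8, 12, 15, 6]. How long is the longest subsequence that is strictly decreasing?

5

Negate each value so 'decreasing' becomes 'increasing', then run patience tails on the negated sequence:
-15 → extends → [-15]
-18 → replaces -15 → [-18]
-15 → extends → [-18, -15]
-11 → extends → [-18, -15, -11]
-18 → already a tail → [-18, -15, -11]
-8 → extends → [-18, -15, -11, -8]
-12 → replaces -11 → [-18, -15, -12, -8]
-15 → already a tail → [-18, -15, -12, -8]
-6 → extends → [-18, -15, -12, -8, -6]
Five tails, so the longest strictly decreasing subsequence of the original has length 5.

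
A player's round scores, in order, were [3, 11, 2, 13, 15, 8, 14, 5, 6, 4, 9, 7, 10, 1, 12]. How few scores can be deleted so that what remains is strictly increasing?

9

Fewest deletions = n − (longest strictly increasing subsequence).
i:      1  2  3  4  5  6  7  8  9 10 11 12 13 14 15
a[i]:   3 11  2 13 15  8 14  5  6  4  9  7 10  1 12
dp:     1  2  1  3  4  2  4  2  3  2  4  4  5  1  6
max dp = 6, so deletions = 15 − 6 = 9.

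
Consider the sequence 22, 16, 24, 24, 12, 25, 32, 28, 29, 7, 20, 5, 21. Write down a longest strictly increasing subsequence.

22, 24, 25, 28, 29

Patience tails give the LIS length; then backtrack through the dp parents:
22 → extends → [22]
16 → replaces 22 → [16]
24 → extends → [16, 24]
24 → already a tail → [16, 24]
12 → replaces 16 → [12, 24]
25 → extends → [12, 24, 25]
32 → extends → [12, 24, 25, 32]
28 → replaces 32 → [12, 24, 25, 28]
29 → extends → [12, 24, 25, 28, 29]
7 → replaces 12 → [7, 24, 25, 28, 29]
20 → replaces 24 → [7, 20, 25, 28, 29]
5 → replaces 7 → [5, 20, 25, 28, 29]
21 → replaces 25 → [5, 20, 21, 28, 29]
Length 5; one witness is 22, 24, 25, 28, 29.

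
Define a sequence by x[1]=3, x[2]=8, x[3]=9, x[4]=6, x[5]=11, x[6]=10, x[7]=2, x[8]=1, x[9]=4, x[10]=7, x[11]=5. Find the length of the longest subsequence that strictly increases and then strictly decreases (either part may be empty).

inc[i] = longest strictly increasing subsequence ending at i; dec[i] = longest strictly decreasing subsequence starting at i:
i:      1  2  3  4  5  6  7  8  9 10 11
x[i]:   3  8  9  6 11 10  2  1  4  7  5
inc:    1  2  3  2  4  4  1  1  2  3  3
dec:    3  4  4  3  4  3  2  1  1  2  1
Best peak at i=5 (value 11): inc=4, dec=4, length 4+4−1 = 7.

7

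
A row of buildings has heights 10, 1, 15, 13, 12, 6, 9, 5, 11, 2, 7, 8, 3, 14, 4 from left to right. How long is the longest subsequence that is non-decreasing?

5

Let dp[i] be the length of the longest such subsequence ending at index i:
i:      1  2  3  4  5  6  7  8  9 10 11 12 13 14 15
a[i]:  10  1 15 13 12  6  9  5 11  2  7  8  3 14  4
dp:     1  1  2  2  2  2  3  2  4  2  3  4  3  5  4
Maximum dp value is 5.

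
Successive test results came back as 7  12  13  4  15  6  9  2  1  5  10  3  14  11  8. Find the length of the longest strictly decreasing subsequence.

4

Negate each value so 'decreasing' becomes 'increasing', then run patience tails on the negated sequence:
-7 → extends → [-7]
-12 → replaces -7 → [-12]
-13 → replaces -12 → [-13]
-4 → extends → [-13, -4]
-15 → replaces -13 → [-15, -4]
-6 → replaces -4 → [-15, -6]
-9 → replaces -6 → [-15, -9]
-2 → extends → [-15, -9, -2]
-1 → extends → [-15, -9, -2, -1]
-5 → replaces -2 → [-15, -9, -5, -1]
-10 → replaces -9 → [-15, -10, -5, -1]
-3 → replaces -1 → [-15, -10, -5, -3]
-14 → replaces -10 → [-15, -14, -5, -3]
-11 → replaces -5 → [-15, -14, -11, -3]
-8 → replaces -3 → [-15, -14, -11, -8]
Four tails, so the longest strictly decreasing subsequence of the original has length 4.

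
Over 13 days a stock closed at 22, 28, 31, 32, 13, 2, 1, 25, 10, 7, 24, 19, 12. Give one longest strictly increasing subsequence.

Patience tails give the LIS length; then backtrack through the dp parents:
22 → extends → [22]
28 → extends → [22, 28]
31 → extends → [22, 28, 31]
32 → extends → [22, 28, 31, 32]
13 → replaces 22 → [13, 28, 31, 32]
2 → replaces 13 → [2, 28, 31, 32]
1 → replaces 2 → [1, 28, 31, 32]
25 → replaces 28 → [1, 25, 31, 32]
10 → replaces 25 → [1, 10, 31, 32]
7 → replaces 10 → [1, 7, 31, 32]
24 → replaces 31 → [1, 7, 24, 32]
19 → replaces 24 → [1, 7, 19, 32]
12 → replaces 19 → [1, 7, 12, 32]
Length 4; one witness is 22, 28, 31, 32.

22, 28, 31, 32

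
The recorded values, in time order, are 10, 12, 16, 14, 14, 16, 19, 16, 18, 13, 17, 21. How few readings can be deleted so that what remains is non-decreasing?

Fewest deletions = n − (longest non-decreasing subsequence).
Patience tails:
10 → extends → [10]
12 → extends → [10, 12]
16 → extends → [10, 12, 16]
14 → replaces 16 → [10, 12, 14]
14 → extends → [10, 12, 14, 14]
16 → extends → [10, 12, 14, 14, 16]
19 → extends → [10, 12, 14, 14, 16, 19]
16 → replaces 19 → [10, 12, 14, 14, 16, 16]
18 → extends → [10, 12, 14, 14, 16, 16, 18]
13 → replaces 14 → [10, 12, 13, 14, 16, 16, 18]
17 → replaces 18 → [10, 12, 13, 14, 16, 16, 17]
21 → extends → [10, 12, 13, 14, 16, 16, 17, 21]
Longest non-decreasing subsequence has length 8, so deletions = 12 − 8 = 4.

4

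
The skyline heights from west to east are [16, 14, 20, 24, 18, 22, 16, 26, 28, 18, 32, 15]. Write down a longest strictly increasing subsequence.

16, 20, 24, 26, 28, 32

Patience tails give the LIS length; then backtrack through the dp parents:
16 → extends → [16]
14 → replaces 16 → [14]
20 → extends → [14, 20]
24 → extends → [14, 20, 24]
18 → replaces 20 → [14, 18, 24]
22 → replaces 24 → [14, 18, 22]
16 → replaces 18 → [14, 16, 22]
26 → extends → [14, 16, 22, 26]
28 → extends → [14, 16, 22, 26, 28]
18 → replaces 22 → [14, 16, 18, 26, 28]
32 → extends → [14, 16, 18, 26, 28, 32]
15 → replaces 16 → [14, 15, 18, 26, 28, 32]
Length 6; one witness is 16, 20, 24, 26, 28, 32.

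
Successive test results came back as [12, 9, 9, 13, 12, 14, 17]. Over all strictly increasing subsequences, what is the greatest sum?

Let S[i] be the best sum of a strictly increasing subsequence ending at i:
i:      1  2  3  4  5  6  7
a[i]:  12  9  9 13 12 14 17
S:     12  9  9 25 21 39 56
Maximum is 56 (e.g. 12 + 13 + 14 + 17).

56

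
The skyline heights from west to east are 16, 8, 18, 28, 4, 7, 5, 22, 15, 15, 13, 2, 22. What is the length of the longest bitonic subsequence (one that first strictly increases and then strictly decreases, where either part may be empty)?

inc[i] = longest strictly increasing subsequence ending at i; dec[i] = longest strictly decreasing subsequence starting at i:
i:      1  2  3  4  5  6  7  8  9 10 11 12 13
a[i]:  16  8 18 28  4  7  5 22 15 15 13  2 22
inc:    1  1  2  3  1  2  2  3  3  3  3  1  4
dec:    5  4  4  5  2  3  2  4  3  3  2  1  1
Best peak at i=4 (value 28): inc=3, dec=5, length 3+5−1 = 7.

7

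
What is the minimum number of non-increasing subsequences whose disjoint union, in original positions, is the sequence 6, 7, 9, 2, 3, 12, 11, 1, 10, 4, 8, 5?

The minimum number of non-increasing subsequences covering a sequence equals the length of its longest strictly increasing subsequence.
LIS length is 4 (e.g. 6, 7, 9, 12), so 4 piles are needed.

4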